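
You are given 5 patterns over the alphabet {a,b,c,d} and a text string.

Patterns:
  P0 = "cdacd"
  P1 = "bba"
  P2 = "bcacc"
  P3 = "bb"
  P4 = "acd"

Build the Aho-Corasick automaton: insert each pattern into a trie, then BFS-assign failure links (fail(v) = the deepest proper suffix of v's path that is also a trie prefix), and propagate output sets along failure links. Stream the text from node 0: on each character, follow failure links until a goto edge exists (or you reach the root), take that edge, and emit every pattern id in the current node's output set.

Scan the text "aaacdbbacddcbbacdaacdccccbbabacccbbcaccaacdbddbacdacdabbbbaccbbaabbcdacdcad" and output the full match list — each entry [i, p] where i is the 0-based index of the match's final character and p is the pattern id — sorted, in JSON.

Construct AC machine:
Trie nodes:
  n0 'ε': a→13 b→6 c→1
  n1 'c': d→2
  n2 'cd': a→3
  n3 'cda': c→4
  n4 'cdac': d→5
  n5 'cdacd': ·  ←P0
  n6 'b': b→7 c→9
  n7 'bb': a→8  ←P3
  n8 'bba': ·  ←P1
  n9 'bc': a→10
  n10 'bca': c→11
  n11 'bcac': c→12
  n12 'bcacc': ·  ←P2
  n13 'a': c→14
  n14 'ac': d→15
  n15 'acd': ·  ←P4

BFS fail/out derivation:
  n1('c'): parent n0 fail=0; on 'c' 0 → fail=0;  out ∅∪∅=∅
  n6('b'): parent n0 fail=0; on 'b' 0 → fail=0;  out ∅∪∅=∅
  n13('a'): parent n0 fail=0; on 'a' 0 → fail=0;  out ∅∪∅=∅
  n2('cd'): parent n1 fail=0; on 'd' 0 → fail=0;  out ∅∪∅=∅
  n7('bb'): parent n6 fail=0; on 'b' 0 → fail=6;  out {3}∪∅={3}
  n9('bc'): parent n6 fail=0; on 'c' 0 → fail=1;  out ∅∪∅=∅
  n14('ac'): parent n13 fail=0; on 'c' 0 → fail=1;  out ∅∪∅=∅
  n3('cda'): parent n2 fail=0; on 'a' 0 → fail=13;  out ∅∪∅=∅
  n8('bba'): parent n7 fail=6; on 'a' 6→0 → fail=13;  out {1}∪∅={1}
  n10('bca'): parent n9 fail=1; on 'a' 1→0 → fail=13;  out ∅∪∅=∅
  n15('acd'): parent n14 fail=1; on 'd' 1 → fail=2;  out {4}∪∅={4}
  n4('cdac'): parent n3 fail=13; on 'c' 13 → fail=14;  out ∅∪∅=∅
  n11('bcac'): parent n10 fail=13; on 'c' 13 → fail=14;  out ∅∪∅=∅
  n5('cdacd'): parent n4 fail=14; on 'd' 14 → fail=15;  out {0}∪{4}={0,4}
  n12('bcacc'): parent n11 fail=14; on 'c' 14→1→0 → fail=1;  out {2}∪∅={2}

Scan:
pos 0 'a': at 13
pos 1 'a': at 13 ·f
pos 2 'a': at 13 ·f
pos 3 'c': at 14
pos 4 'd': at 15  ** P4@[2:4]
pos 5 'b': at 6 ·f
pos 6 'b': at 7  ** P3@[5:6]
pos 7 'a': at 8  ** P1@[5:7]
pos 8 'c': at 14 ·f
pos 9 'd': at 15  ** P4@[7:9]
pos 10 'd': at 0 ·f
pos 11 'c': at 1
pos 12 'b': at 6 ·f
pos 13 'b': at 7  ** P3@[12:13]
pos 14 'a': at 8  ** P1@[12:14]
pos 15 'c': at 14 ·f
pos 16 'd': at 15  ** P4@[14:16]
pos 17 'a': at 3 ·f
pos 18 'a': at 13 ·f
pos 19 'c': at 14
pos 20 'd': at 15  ** P4@[18:20]
pos 21 'c': at 1 ·f
pos 22 'c': at 1 ·f
pos 23 'c': at 1 ·f
pos 24 'c': at 1 ·f
pos 25 'b': at 6 ·f
pos 26 'b': at 7  ** P3@[25:26]
pos 27 'a': at 8  ** P1@[25:27]
pos 28 'b': at 6 ·f
pos 29 'a': at 13 ·f
pos 30 'c': at 14
pos 31 'c': at 1 ·f
pos 32 'c': at 1 ·f
pos 33 'b': at 6 ·f
pos 34 'b': at 7  ** P3@[33:34]
pos 35 'c': at 9 ·f
pos 36 'a': at 10
pos 37 'c': at 11
pos 38 'c': at 12  ** P2@[34:38]
pos 39 'a': at 13 ·f
pos 40 'a': at 13 ·f
pos 41 'c': at 14
pos 42 'd': at 15  ** P4@[40:42]
pos 43 'b': at 6 ·f
pos 44 'd': at 0 ·f
pos 45 'd': at 0
pos 46 'b': at 6
pos 47 'a': at 13 ·f
pos 48 'c': at 14
pos 49 'd': at 15  ** P4@[47:49]
pos 50 'a': at 3 ·f
pos 51 'c': at 4
pos 52 'd': at 5  ** P0@[48:52],P4@[50:52]
pos 53 'a': at 3 ·f
pos 54 'b': at 6 ·f
pos 55 'b': at 7  ** P3@[54:55]
pos 56 'b': at 7 ·f  ** P3@[55:56]
pos 57 'b': at 7 ·f  ** P3@[56:57]
pos 58 'a': at 8  ** P1@[56:58]
pos 59 'c': at 14 ·f
pos 60 'c': at 1 ·f
pos 61 'b': at 6 ·f
pos 62 'b': at 7  ** P3@[61:62]
pos 63 'a': at 8  ** P1@[61:63]
pos 64 'a': at 13 ·f
pos 65 'b': at 6 ·f
pos 66 'b': at 7  ** P3@[65:66]
pos 67 'c': at 9 ·f
pos 68 'd': at 2 ·f
pos 69 'a': at 3
pos 70 'c': at 4
pos 71 'd': at 5  ** P0@[67:71],P4@[69:71]
pos 72 'c': at 1 ·f
pos 73 'a': at 13 ·f
pos 74 'd': at 0 ·f

Result: [[4,4],[6,3],[7,1],[9,4],[13,3],[14,1],[16,4],[20,4],[26,3],[27,1],[34,3],[38,2],[42,4],[49,4],[52,0],[52,4],[55,3],[56,3],[57,3],[58,1],[62,3],[63,1],[66,3],[71,0],[71,4]]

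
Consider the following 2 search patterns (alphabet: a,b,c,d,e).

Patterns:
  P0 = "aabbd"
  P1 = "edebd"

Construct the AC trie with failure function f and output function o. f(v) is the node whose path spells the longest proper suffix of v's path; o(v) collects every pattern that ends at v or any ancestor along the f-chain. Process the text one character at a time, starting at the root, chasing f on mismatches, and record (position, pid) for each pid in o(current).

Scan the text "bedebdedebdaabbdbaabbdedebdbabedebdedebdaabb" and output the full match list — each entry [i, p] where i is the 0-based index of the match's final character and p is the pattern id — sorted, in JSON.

Construct AC machine:
Trie nodes:
  0='ε' goto a→1 e→6
  1='a' goto a→2
  2='aa' goto b→3
  3='aab' goto b→4
  4='aabb' goto d→5
  5='aabbd' goto ·  ←P0
  6='e' goto d→7
  7='ed' goto e→8
  8='ede' goto b→9
  9='edeb' goto d→10
  10='edebd' goto ·  ←P1

Failure links (BFS by depth):
  fail(1) 'a': from fail(0)=0 chase 'a': 0 ⇒ 0;  out=∅∪out(0)=∅
  fail(6) 'e': from fail(0)=0 chase 'e': 0 ⇒ 0;  out=∅∪out(0)=∅
  fail(2) 'aa': from fail(1)=0 chase 'a': 0 ⇒ 1;  out=∅∪out(1)=∅
  fail(7) 'ed': from fail(6)=0 chase 'd': 0 ⇒ 0;  out=∅∪out(0)=∅
  fail(3) 'aab': from fail(2)=1 chase 'b': 1→0 ⇒ 0;  out=∅∪out(0)=∅
  fail(8) 'ede': from fail(7)=0 chase 'e': 0 ⇒ 6;  out=∅∪out(6)=∅
  fail(4) 'aabb': from fail(3)=0 chase 'b': 0 ⇒ 0;  out=∅∪out(0)=∅
  fail(9) 'edeb': from fail(8)=6 chase 'b': 6→0 ⇒ 0;  out=∅∪out(0)=∅
  fail(5) 'aabbd': from fail(4)=0 chase 'd': 0 ⇒ 0;  out={0}∪out(0)={0}
  fail(10) 'edebd': from fail(9)=0 chase 'd': 0 ⇒ 0;  out={1}∪out(0)={1}

Scan:
i=0 'b': node 0→0
i=1 'e': node 0→6
i=2 'd': node 6→7
i=3 'e': node 7→8
i=4 'b': node 8→9
i=5 'd': node 9→10  → match P1@[1:5]
i=6 'e': node 10→6 (fail-walked)
i=7 'd': node 6→7
i=8 'e': node 7→8
i=9 'b': node 8→9
i=10 'd': node 9→10  → match P1@[6:10]
i=11 'a': node 10→1 (fail-walked)
i=12 'a': node 1→2
i=13 'b': node 2→3
i=14 'b': node 3→4
i=15 'd': node 4→5  → match P0@[11:15]
i=16 'b': node 5→0 (fail-walked)
i=17 'a': node 0→1
i=18 'a': node 1→2
i=19 'b': node 2→3
i=20 'b': node 3→4
i=21 'd': node 4→5  → match P0@[17:21]
i=22 'e': node 5→6 (fail-walked)
i=23 'd': node 6→7
i=24 'e': node 7→8
i=25 'b': node 8→9
i=26 'd': node 9→10  → match P1@[22:26]
i=27 'b': node 10→0 (fail-walked)
i=28 'a': node 0→1
i=29 'b': node 1→0 (fail-walked)
i=30 'e': node 0→6
i=31 'd': node 6→7
i=32 'e': node 7→8
i=33 'b': node 8→9
i=34 'd': node 9→10  → match P1@[30:34]
i=35 'e': node 10→6 (fail-walked)
i=36 'd': node 6→7
i=37 'e': node 7→8
i=38 'b': node 8→9
i=39 'd': node 9→10  → match P1@[35:39]
i=40 'a': node 10→1 (fail-walked)
i=41 'a': node 1→2
i=42 'b': node 2→3
i=43 'b': node 3→4

Matches: [[5,1],[10,1],[15,0],[21,0],[26,1],[34,1],[39,1]]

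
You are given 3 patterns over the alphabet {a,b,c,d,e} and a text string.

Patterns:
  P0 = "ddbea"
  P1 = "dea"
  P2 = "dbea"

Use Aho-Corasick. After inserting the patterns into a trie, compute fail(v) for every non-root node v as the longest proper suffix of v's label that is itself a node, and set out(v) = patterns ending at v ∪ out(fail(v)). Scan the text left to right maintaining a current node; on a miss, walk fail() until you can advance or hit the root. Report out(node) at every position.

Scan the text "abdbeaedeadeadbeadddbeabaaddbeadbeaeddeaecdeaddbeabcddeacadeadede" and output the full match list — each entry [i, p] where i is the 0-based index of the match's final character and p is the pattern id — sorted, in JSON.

Build:
Trie nodes:
  0='ε' goto d→1
  1='d' goto b→8 d→2 e→6
  2='dd' goto b→3
  3='ddb' goto e→4
  4='ddbe' goto a→5
  5='ddbea' goto ·  ←P0
  6='de' goto a→7
  7='dea' goto ·  ←P1
  8='db' goto e→9
  9='dbe' goto a→10
  10='dbea' goto ·  ←P2

Failure links (BFS by depth):
  n1('d'): parent n0 fail=0; on 'd' 0 → fail=0;  out ∅∪∅=∅
  n2('dd'): parent n1 fail=0; on 'd' 0 → fail=1;  out ∅∪∅=∅
  n6('de'): parent n1 fail=0; on 'e' 0 → fail=0;  out ∅∪∅=∅
  n8('db'): parent n1 fail=0; on 'b' 0 → fail=0;  out ∅∪∅=∅
  n3('ddb'): parent n2 fail=1; on 'b' 1 → fail=8;  out ∅∪∅=∅
  n7('dea'): parent n6 fail=0; on 'a' 0 → fail=0;  out {1}∪∅={1}
  n9('dbe'): parent n8 fail=0; on 'e' 0 → fail=0;  out ∅∪∅=∅
  n4('ddbe'): parent n3 fail=8; on 'e' 8 → fail=9;  out ∅∪∅=∅
  n10('dbea'): parent n9 fail=0; on 'a' 0 → fail=0;  out {2}∪∅={2}
  n5('ddbea'): parent n4 fail=9; on 'a' 9 → fail=10;  out {0}∪{2}={0,2}

Scan:
pos 0 'a': at 0
pos 1 'b': at 0
pos 2 'd': at 1
pos 3 'b': at 8
pos 4 'e': at 9
pos 5 'a': at 10  → match P2@[2:5]
pos 6 'e': at 0 (via fail)
pos 7 'd': at 1
pos 8 'e': at 6
pos 9 'a': at 7  → match P1@[7:9]
pos 10 'd': at 1 (via fail)
pos 11 'e': at 6
pos 12 'a': at 7  → match P1@[10:12]
pos 13 'd': at 1 (via fail)
pos 14 'b': at 8
pos 15 'e': at 9
pos 16 'a': at 10  → match P2@[13:16]
pos 17 'd': at 1 (via fail)
pos 18 'd': at 2
pos 19 'd': at 2 (via fail)
pos 20 'b': at 3
pos 21 'e': at 4
pos 22 'a': at 5  → match P0@[18:22],P2@[19:22]
pos 23 'b': at 0 (via fail)
pos 24 'a': at 0
pos 25 'a': at 0
pos 26 'd': at 1
pos 27 'd': at 2
pos 28 'b': at 3
pos 29 'e': at 4
pos 30 'a': at 5  → match P0@[26:30],P2@[27:30]
pos 31 'd': at 1 (via fail)
pos 32 'b': at 8
pos 33 'e': at 9
pos 34 'a': at 10  → match P2@[31:34]
pos 35 'e': at 0 (via fail)
pos 36 'd': at 1
pos 37 'd': at 2
pos 38 'e': at 6 (via fail)
pos 39 'a': at 7  → match P1@[37:39]
pos 40 'e': at 0 (via fail)
pos 41 'c': at 0
pos 42 'd': at 1
pos 43 'e': at 6
pos 44 'a': at 7  → match P1@[42:44]
pos 45 'd': at 1 (via fail)
pos 46 'd': at 2
pos 47 'b': at 3
pos 48 'e': at 4
pos 49 'a': at 5  → match P0@[45:49],P2@[46:49]
pos 50 'b': at 0 (via fail)
pos 51 'c': at 0
pos 52 'd': at 1
pos 53 'd': at 2
pos 54 'e': at 6 (via fail)
pos 55 'a': at 7  → match P1@[53:55]
pos 56 'c': at 0 (via fail)
pos 57 'a': at 0
pos 58 'd': at 1
pos 59 'e': at 6
pos 60 'a': at 7  → match P1@[58:60]
pos 61 'd': at 1 (via fail)
pos 62 'e': at 6
pos 63 'd': at 1 (via fail)
pos 64 'e': at 6

Matches: [[5,2],[9,1],[12,1],[16,2],[22,0],[22,2],[30,0],[30,2],[34,2],[39,1],[44,1],[49,0],[49,2],[55,1],[60,1]]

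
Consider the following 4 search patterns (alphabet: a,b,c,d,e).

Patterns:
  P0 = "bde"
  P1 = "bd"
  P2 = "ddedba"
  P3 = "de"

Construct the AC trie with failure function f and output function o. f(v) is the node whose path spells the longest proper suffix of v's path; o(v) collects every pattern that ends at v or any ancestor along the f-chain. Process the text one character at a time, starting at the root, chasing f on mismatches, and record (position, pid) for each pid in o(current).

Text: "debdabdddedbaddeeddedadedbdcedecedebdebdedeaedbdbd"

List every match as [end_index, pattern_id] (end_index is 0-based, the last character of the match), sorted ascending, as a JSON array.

Build:
Trie nodes:
  0='ε' goto b→1 d→4
  1='b' goto d→2
  2='bd' goto e→3  [P1 ends]
  3='bde' goto ·  [P0 ends]
  4='d' goto d→5 e→10
  5='dd' goto e→6
  6='dde' goto d→7
  7='dded' goto b→8
  8='ddedb' goto a→9
  9='ddedba' goto ·  [P2 ends]
  10='de' goto ·  [P3 ends]

BFS fail/out derivation:
  fail(1) 'b': from fail(0)=0 chase 'b': 0 ⇒ 0;  out=∅∪out(0)=∅
  fail(4) 'd': from fail(0)=0 chase 'd': 0 ⇒ 0;  out=∅∪out(0)=∅
  fail(2) 'bd': from fail(1)=0 chase 'd': 0 ⇒ 4;  out={1}∪out(4)={1}
  fail(5) 'dd': from fail(4)=0 chase 'd': 0 ⇒ 4;  out=∅∪out(4)=∅
  fail(10) 'de': from fail(4)=0 chase 'e': 0 ⇒ 0;  out={3}∪out(0)={3}
  fail(3) 'bde': from fail(2)=4 chase 'e': 4 ⇒ 10;  out={0}∪out(10)={0,3}
  fail(6) 'dde': from fail(5)=4 chase 'e': 4 ⇒ 10;  out=∅∪out(10)={3}
  fail(7) 'dded': from fail(6)=10 chase 'd': 10→0 ⇒ 4;  out=∅∪out(4)=∅
  fail(8) 'ddedb': from fail(7)=4 chase 'b': 4→0 ⇒ 1;  out=∅∪out(1)=∅
  fail(9) 'ddedba': from fail(8)=1 chase 'a': 1→0 ⇒ 0;  out={2}∪out(0)={2}

Text stream:
[0] read 'd'  n0⇒n4
[1] read 'e'  n4⇒n10  emit P3@[0:1]
[2] read 'b'  n10⇒n1 (fail-walked)
[3] read 'd'  n1⇒n2  emit P1@[2:3]
[4] read 'a'  n2⇒n0 (fail-walked)
[5] read 'b'  n0⇒n1
[6] read 'd'  n1⇒n2  emit P1@[5:6]
[7] read 'd'  n2⇒n5 (fail-walked)
[8] read 'd'  n5⇒n5 (fail-walked)
[9] read 'e'  n5⇒n6  emit P3@[8:9]
[10] read 'd'  n6⇒n7
[11] read 'b'  n7⇒n8
[12] read 'a'  n8⇒n9  emit P2@[7:12]
[13] read 'd'  n9⇒n4 (fail-walked)
[14] read 'd'  n4⇒n5
[15] read 'e'  n5⇒n6  emit P3@[14:15]
[16] read 'e'  n6⇒n0 (fail-walked)
[17] read 'd'  n0⇒n4
[18] read 'd'  n4⇒n5
[19] read 'e'  n5⇒n6  emit P3@[18:19]
[20] read 'd'  n6⇒n7
[21] read 'a'  n7⇒n0 (fail-walked)
[22] read 'd'  n0⇒n4
[23] read 'e'  n4⇒n10  emit P3@[22:23]
[24] read 'd'  n10⇒n4 (fail-walked)
[25] read 'b'  n4⇒n1 (fail-walked)
[26] read 'd'  n1⇒n2  emit P1@[25:26]
[27] read 'c'  n2⇒n0 (fail-walked)
[28] read 'e'  n0⇒n0
[29] read 'd'  n0⇒n4
[30] read 'e'  n4⇒n10  emit P3@[29:30]
[31] read 'c'  n10⇒n0 (fail-walked)
[32] read 'e'  n0⇒n0
[33] read 'd'  n0⇒n4
[34] read 'e'  n4⇒n10  emit P3@[33:34]
[35] read 'b'  n10⇒n1 (fail-walked)
[36] read 'd'  n1⇒n2  emit P1@[35:36]
[37] read 'e'  n2⇒n3  emit P0@[35:37],P3@[36:37]
[38] read 'b'  n3⇒n1 (fail-walked)
[39] read 'd'  n1⇒n2  emit P1@[38:39]
[40] read 'e'  n2⇒n3  emit P0@[38:40],P3@[39:40]
[41] read 'd'  n3⇒n4 (fail-walked)
[42] read 'e'  n4⇒n10  emit P3@[41:42]
[43] read 'a'  n10⇒n0 (fail-walked)
[44] read 'e'  n0⇒n0
[45] read 'd'  n0⇒n4
[46] read 'b'  n4⇒n1 (fail-walked)
[47] read 'd'  n1⇒n2  emit P1@[46:47]
[48] read 'b'  n2⇒n1 (fail-walked)
[49] read 'd'  n1⇒n2  emit P1@[48:49]

Matches: [[1,3],[3,1],[6,1],[9,3],[12,2],[15,3],[19,3],[23,3],[26,1],[30,3],[34,3],[36,1],[37,0],[37,3],[39,1],[40,0],[40,3],[42,3],[47,1],[49,1]]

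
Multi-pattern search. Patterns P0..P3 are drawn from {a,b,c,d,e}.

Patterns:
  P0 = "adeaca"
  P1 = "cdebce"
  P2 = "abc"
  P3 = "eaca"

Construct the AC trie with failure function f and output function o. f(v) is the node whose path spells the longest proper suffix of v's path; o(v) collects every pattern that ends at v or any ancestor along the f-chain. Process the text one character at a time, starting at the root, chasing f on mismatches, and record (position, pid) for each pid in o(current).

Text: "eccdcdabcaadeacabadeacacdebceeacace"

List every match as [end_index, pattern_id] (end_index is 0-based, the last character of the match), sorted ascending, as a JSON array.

Construct AC machine:
Trie (insert patterns):
  n0 'ε': a→1 c→7 e→15
  n1 'a': b→13 d→2
  n2 'ad': e→3
  n3 'ade': a→4
  n4 'adea': c→5
  n5 'adeac': a→6
  n6 'adeaca': ·  ←P0
  n7 'c': d→8
  n8 'cd': e→9
  n9 'cde': b→10
  n10 'cdeb': c→11
  n11 'cdebc': e→12
  n12 'cdebce': ·  ←P1
  n13 'ab': c→14
  n14 'abc': ·  ←P2
  n15 'e': a→16
  n16 'ea': c→17
  n17 'eac': a→18
  n18 'eaca': ·  ←P3

Failure links (BFS by depth):
  n1('a'): parent n0 fail=0; on 'a' 0 → fail=0;  out ∅∪∅=∅
  n7('c'): parent n0 fail=0; on 'c' 0 → fail=0;  out ∅∪∅=∅
  n15('e'): parent n0 fail=0; on 'e' 0 → fail=0;  out ∅∪∅=∅
  n2('ad'): parent n1 fail=0; on 'd' 0 → fail=0;  out ∅∪∅=∅
  n8('cd'): parent n7 fail=0; on 'd' 0 → fail=0;  out ∅∪∅=∅
  n13('ab'): parent n1 fail=0; on 'b' 0 → fail=0;  out ∅∪∅=∅
  n16('ea'): parent n15 fail=0; on 'a' 0 → fail=1;  out ∅∪∅=∅
  n3('ade'): parent n2 fail=0; on 'e' 0 → fail=15;  out ∅∪∅=∅
  n9('cde'): parent n8 fail=0; on 'e' 0 → fail=15;  out ∅∪∅=∅
  n14('abc'): parent n13 fail=0; on 'c' 0 → fail=7;  out {2}∪∅={2}
  n17('eac'): parent n16 fail=1; on 'c' 1→0 → fail=7;  out ∅∪∅=∅
  n4('adea'): parent n3 fail=15; on 'a' 15 → fail=16;  out ∅∪∅=∅
  n10('cdeb'): parent n9 fail=15; on 'b' 15→0 → fail=0;  out ∅∪∅=∅
  n18('eaca'): parent n17 fail=7; on 'a' 7→0 → fail=1;  out {3}∪∅={3}
  n5('adeac'): parent n4 fail=16; on 'c' 16 → fail=17;  out ∅∪∅=∅
  n11('cdebc'): parent n10 fail=0; on 'c' 0 → fail=7;  out ∅∪∅=∅
  n6('adeaca'): parent n5 fail=17; on 'a' 17 → fail=18;  out {0}∪{3}={0,3}
  n12('cdebce'): parent n11 fail=7; on 'e' 7→0 → fail=15;  out {1}∪∅={1}

Text stream:
[0] read 'e'  n0⇒n15
[1] read 'c'  n15⇒n7 ·f
[2] read 'c'  n7⇒n7 ·f
[3] read 'd'  n7⇒n8
[4] read 'c'  n8⇒n7 ·f
[5] read 'd'  n7⇒n8
[6] read 'a'  n8⇒n1 ·f
[7] read 'b'  n1⇒n13
[8] read 'c'  n13⇒n14  ** P2@[6:8]
[9] read 'a'  n14⇒n1 ·f
[10] read 'a'  n1⇒n1 ·f
[11] read 'd'  n1⇒n2
[12] read 'e'  n2⇒n3
[13] read 'a'  n3⇒n4
[14] read 'c'  n4⇒n5
[15] read 'a'  n5⇒n6  ** P0@[10:15],P3@[12:15]
[16] read 'b'  n6⇒n13 ·f
[17] read 'a'  n13⇒n1 ·f
[18] read 'd'  n1⇒n2
[19] read 'e'  n2⇒n3
[20] read 'a'  n3⇒n4
[21] read 'c'  n4⇒n5
[22] read 'a'  n5⇒n6  ** P0@[17:22],P3@[19:22]
[23] read 'c'  n6⇒n7 ·f
[24] read 'd'  n7⇒n8
[25] read 'e'  n8⇒n9
[26] read 'b'  n9⇒n10
[27] read 'c'  n10⇒n11
[28] read 'e'  n11⇒n12  ** P1@[23:28]
[29] read 'e'  n12⇒n15 ·f
[30] read 'a'  n15⇒n16
[31] read 'c'  n16⇒n17
[32] read 'a'  n17⇒n18  ** P3@[29:32]
[33] read 'c'  n18⇒n7 ·f
[34] read 'e'  n7⇒n15 ·f

Matches: [[8,2],[15,0],[15,3],[22,0],[22,3],[28,1],[32,3]]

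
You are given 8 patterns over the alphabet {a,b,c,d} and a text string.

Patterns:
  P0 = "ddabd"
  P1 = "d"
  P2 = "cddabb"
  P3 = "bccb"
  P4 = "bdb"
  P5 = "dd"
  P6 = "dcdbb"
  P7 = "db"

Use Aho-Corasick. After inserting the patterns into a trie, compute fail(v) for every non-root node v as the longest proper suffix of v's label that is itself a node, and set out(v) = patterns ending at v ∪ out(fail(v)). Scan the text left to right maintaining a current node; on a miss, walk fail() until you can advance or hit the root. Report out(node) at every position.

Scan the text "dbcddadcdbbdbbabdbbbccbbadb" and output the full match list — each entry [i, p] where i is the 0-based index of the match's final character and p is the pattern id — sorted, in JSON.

Build automaton:
Trie (insert patterns):
  n0 'ε': b→12 c→6 d→1
  n1 'd': b→22 c→18 d→2  ←P1
  n2 'dd': a→3  ←P5
  n3 'dda': b→4
  n4 'ddab': d→5
  n5 'ddabd': ·  ←P0
  n6 'c': d→7
  n7 'cd': d→8
  n8 'cdd': a→9
  n9 'cdda': b→10
  n10 'cddab': b→11
  n11 'cddabb': ·  ←P2
  n12 'b': c→13 d→16
  n13 'bc': c→14
  n14 'bcc': b→15
  n15 'bccb': ·  ←P3
  n16 'bd': b→17
  n17 'bdb': ·  ←P4
  n18 'dc': d→19
  n19 'dcd': b→20
  n20 'dcdb': b→21
  n21 'dcdbb': ·  ←P6
  n22 'db': ·  ←P7

BFS fail/out derivation:
  fail(1) 'd': from fail(0)=0 chase 'd': 0 ⇒ 0;  out={1}∪out(0)={1}
  fail(6) 'c': from fail(0)=0 chase 'c': 0 ⇒ 0;  out=∅∪out(0)=∅
  fail(12) 'b': from fail(0)=0 chase 'b': 0 ⇒ 0;  out=∅∪out(0)=∅
  fail(2) 'dd': from fail(1)=0 chase 'd': 0 ⇒ 1;  out={5}∪out(1)={1,5}
  fail(7) 'cd': from fail(6)=0 chase 'd': 0 ⇒ 1;  out=∅∪out(1)={1}
  fail(13) 'bc': from fail(12)=0 chase 'c': 0 ⇒ 6;  out=∅∪out(6)=∅
  fail(16) 'bd': from fail(12)=0 chase 'd': 0 ⇒ 1;  out=∅∪out(1)={1}
  fail(18) 'dc': from fail(1)=0 chase 'c': 0 ⇒ 6;  out=∅∪out(6)=∅
  fail(22) 'db': from fail(1)=0 chase 'b': 0 ⇒ 12;  out={7}∪out(12)={7}
  fail(3) 'dda': from fail(2)=1 chase 'a': 1→0 ⇒ 0;  out=∅∪out(0)=∅
  fail(8) 'cdd': from fail(7)=1 chase 'd': 1 ⇒ 2;  out=∅∪out(2)={1,5}
  fail(14) 'bcc': from fail(13)=6 chase 'c': 6→0 ⇒ 6;  out=∅∪out(6)=∅
  fail(17) 'bdb': from fail(16)=1 chase 'b': 1 ⇒ 22;  out={4}∪out(22)={4,7}
  fail(19) 'dcd': from fail(18)=6 chase 'd': 6 ⇒ 7;  out=∅∪out(7)={1}
  fail(4) 'ddab': from fail(3)=0 chase 'b': 0 ⇒ 12;  out=∅∪out(12)=∅
  fail(9) 'cdda': from fail(8)=2 chase 'a': 2 ⇒ 3;  out=∅∪out(3)=∅
  fail(15) 'bccb': from fail(14)=6 chase 'b': 6→0 ⇒ 12;  out={3}∪out(12)={3}
  fail(20) 'dcdb': from fail(19)=7 chase 'b': 7→1 ⇒ 22;  out=∅∪out(22)={7}
  fail(5) 'ddabd': from fail(4)=12 chase 'd': 12 ⇒ 16;  out={0}∪out(16)={0,1}
  fail(10) 'cddab': from fail(9)=3 chase 'b': 3 ⇒ 4;  out=∅∪out(4)=∅
  fail(21) 'dcdbb': from fail(20)=22 chase 'b': 22→12→0 ⇒ 12;  out={6}∪out(12)={6}
  fail(11) 'cddabb': from fail(10)=4 chase 'b': 4→12→0 ⇒ 12;  out={2}∪out(12)={2}

Run:
i=0 'd': node 0→1  → match P1@[0:0]
i=1 'b': node 1→22  → match P7@[0:1]
i=2 'c': node 22→13 (fail-walked)
i=3 'd': node 13→7 (fail-walked)  → match P1@[3:3]
i=4 'd': node 7→8  → match P1@[4:4],P5@[3:4]
i=5 'a': node 8→9
i=6 'd': node 9→1 (fail-walked)  → match P1@[6:6]
i=7 'c': node 1→18
i=8 'd': node 18→19  → match P1@[8:8]
i=9 'b': node 19→20  → match P7@[8:9]
i=10 'b': node 20→21  → match P6@[6:10]
i=11 'd': node 21→16 (fail-walked)  → match P1@[11:11]
i=12 'b': node 16→17  → match P4@[10:12],P7@[11:12]
i=13 'b': node 17→12 (fail-walked)
i=14 'a': node 12→0 (fail-walked)
i=15 'b': node 0→12
i=16 'd': node 12→16  → match P1@[16:16]
i=17 'b': node 16→17  → match P4@[15:17],P7@[16:17]
i=18 'b': node 17→12 (fail-walked)
i=19 'b': node 12→12 (fail-walked)
i=20 'c': node 12→13
i=21 'c': node 13→14
i=22 'b': node 14→15  → match P3@[19:22]
i=23 'b': node 15→12 (fail-walked)
i=24 'a': node 12→0 (fail-walked)
i=25 'd': node 0→1  → match P1@[25:25]
i=26 'b': node 1→22  → match P7@[25:26]

All matches (sorted): [[0,1],[1,7],[3,1],[4,1],[4,5],[6,1],[8,1],[9,7],[10,6],[11,1],[12,4],[12,7],[16,1],[17,4],[17,7],[22,3],[25,1],[26,7]]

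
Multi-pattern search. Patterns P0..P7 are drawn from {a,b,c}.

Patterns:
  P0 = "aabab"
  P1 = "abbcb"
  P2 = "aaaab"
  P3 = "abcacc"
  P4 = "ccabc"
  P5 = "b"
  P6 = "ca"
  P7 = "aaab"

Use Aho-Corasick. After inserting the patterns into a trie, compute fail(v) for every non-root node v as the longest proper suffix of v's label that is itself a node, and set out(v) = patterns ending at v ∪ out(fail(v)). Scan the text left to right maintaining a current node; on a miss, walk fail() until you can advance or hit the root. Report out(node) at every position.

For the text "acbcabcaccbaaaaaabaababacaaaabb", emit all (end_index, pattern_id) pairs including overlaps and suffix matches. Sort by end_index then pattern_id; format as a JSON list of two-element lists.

Construct AC machine:
Trie nodes:
  n0 'ε': a→1 b→22 c→17
  n1 'a': a→2 b→6
  n2 'aa': a→10 b→3
  n3 'aab': a→4
  n4 'aaba': b→5
  n5 'aabab': ·  ←P0
  n6 'ab': b→7 c→13
  n7 'abb': c→8
  n8 'abbc': b→9
  n9 'abbcb': ·  ←P1
  n10 'aaa': a→11 b→24
  n11 'aaaa': b→12
  n12 'aaaab': ·  ←P2
  n13 'abc': a→14
  n14 'abca': c→15
  n15 'abcac': c→16
  n16 'abcacc': ·  ←P3
  n17 'c': a→23 c→18
  n18 'cc': a→19
  n19 'cca': b→20
  n20 'ccab': c→21
  n21 'ccabc': ·  ←P4
  n22 'b': ·  ←P5
  n23 'ca': ·  ←P6
  n24 'aaab': ·  ←P7

BFS fail/out derivation:
  n1('a'): parent n0 fail=0; on 'a' 0 → fail=0;  out ∅∪∅=∅
  n17('c'): parent n0 fail=0; on 'c' 0 → fail=0;  out ∅∪∅=∅
  n22('b'): parent n0 fail=0; on 'b' 0 → fail=0;  out {5}∪∅={5}
  n2('aa'): parent n1 fail=0; on 'a' 0 → fail=1;  out ∅∪∅=∅
  n6('ab'): parent n1 fail=0; on 'b' 0 → fail=22;  out ∅∪{5}={5}
  n18('cc'): parent n17 fail=0; on 'c' 0 → fail=17;  out ∅∪∅=∅
  n23('ca'): parent n17 fail=0; on 'a' 0 → fail=1;  out {6}∪∅={6}
  n3('aab'): parent n2 fail=1; on 'b' 1 → fail=6;  out ∅∪{5}={5}
  n7('abb'): parent n6 fail=22; on 'b' 22→0 → fail=22;  out ∅∪{5}={5}
  n10('aaa'): parent n2 fail=1; on 'a' 1 → fail=2;  out ∅∪∅=∅
  n13('abc'): parent n6 fail=22; on 'c' 22→0 → fail=17;  out ∅∪∅=∅
  n19('cca'): parent n18 fail=17; on 'a' 17 → fail=23;  out ∅∪{6}={6}
  n4('aaba'): parent n3 fail=6; on 'a' 6→22→0 → fail=1;  out ∅∪∅=∅
  n8('abbc'): parent n7 fail=22; on 'c' 22→0 → fail=17;  out ∅∪∅=∅
  n11('aaaa'): parent n10 fail=2; on 'a' 2 → fail=10;  out ∅∪∅=∅
  n14('abca'): parent n13 fail=17; on 'a' 17 → fail=23;  out ∅∪{6}={6}
  n20('ccab'): parent n19 fail=23; on 'b' 23→1 → fail=6;  out ∅∪{5}={5}
  n24('aaab'): parent n10 fail=2; on 'b' 2 → fail=3;  out {7}∪{5}={5,7}
  n5('aabab'): parent n4 fail=1; on 'b' 1 → fail=6;  out {0}∪{5}={0,5}
  n9('abbcb'): parent n8 fail=17; on 'b' 17→0 → fail=22;  out {1}∪{5}={1,5}
  n12('aaaab'): parent n11 fail=10; on 'b' 10 → fail=24;  out {2}∪{5,7}={2,5,7}
  n15('abcac'): parent n14 fail=23; on 'c' 23→1→0 → fail=17;  out ∅∪∅=∅
  n21('ccabc'): parent n20 fail=6; on 'c' 6 → fail=13;  out {4}∪∅={4}
  n16('abcacc'): parent n15 fail=17; on 'c' 17 → fail=18;  out {3}∪∅={3}

Scan:
[0] read 'a'  n0⇒n1
[1] read 'c'  n1⇒n17 (via fail)
[2] read 'b'  n17⇒n22 (via fail)  → match P5@[2:2]
[3] read 'c'  n22⇒n17 (via fail)
[4] read 'a'  n17⇒n23  → match P6@[3:4]
[5] read 'b'  n23⇒n6 (via fail)  → match P5@[5:5]
[6] read 'c'  n6⇒n13
[7] read 'a'  n13⇒n14  → match P6@[6:7]
[8] read 'c'  n14⇒n15
[9] read 'c'  n15⇒n16  → match P3@[4:9]
[10] read 'b'  n16⇒n22 (via fail)  → match P5@[10:10]
[11] read 'a'  n22⇒n1 (via fail)
[12] read 'a'  n1⇒n2
[13] read 'a'  n2⇒n10
[14] read 'a'  n10⇒n11
[15] read 'a'  n11⇒n11 (via fail)
[16] read 'a'  n11⇒n11 (via fail)
[17] read 'b'  n11⇒n12  → match P2@[13:17],P5@[17:17],P7@[14:17]
[18] read 'a'  n12⇒n4 (via fail)
[19] read 'a'  n4⇒n2 (via fail)
[20] read 'b'  n2⇒n3  → match P5@[20:20]
[21] read 'a'  n3⇒n4
[22] read 'b'  n4⇒n5  → match P0@[18:22],P5@[22:22]
[23] read 'a'  n5⇒n1 (via fail)
[24] read 'c'  n1⇒n17 (via fail)
[25] read 'a'  n17⇒n23  → match P6@[24:25]
[26] read 'a'  n23⇒n2 (via fail)
[27] read 'a'  n2⇒n10
[28] read 'a'  n10⇒n11
[29] read 'b'  n11⇒n12  → match P2@[25:29],P5@[29:29],P7@[26:29]
[30] read 'b'  n12⇒n7 (via fail)  → match P5@[30:30]

All matches (sorted): [[2,5],[4,6],[5,5],[7,6],[9,3],[10,5],[17,2],[17,5],[17,7],[20,5],[22,0],[22,5],[25,6],[29,2],[29,5],[29,7],[30,5]]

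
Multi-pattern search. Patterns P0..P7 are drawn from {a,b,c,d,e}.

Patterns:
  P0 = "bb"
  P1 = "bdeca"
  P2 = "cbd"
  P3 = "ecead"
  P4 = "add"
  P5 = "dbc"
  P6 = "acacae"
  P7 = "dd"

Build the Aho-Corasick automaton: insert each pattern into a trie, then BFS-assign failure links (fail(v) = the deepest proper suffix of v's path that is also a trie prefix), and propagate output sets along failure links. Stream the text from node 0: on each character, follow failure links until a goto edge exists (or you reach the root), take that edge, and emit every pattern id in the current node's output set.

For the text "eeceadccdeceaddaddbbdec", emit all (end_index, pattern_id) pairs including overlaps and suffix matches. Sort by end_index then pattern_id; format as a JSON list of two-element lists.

Build:
Trie nodes:
  n0 'ε': a→15 b→1 c→7 d→18 e→10
  n1 'b': b→2 d→3
  n2 'bb': ·  ←P0
  n3 'bd': e→4
  n4 'bde': c→5
  n5 'bdec': a→6
  n6 'bdeca': ·  ←P1
  n7 'c': b→8
  n8 'cb': d→9
  n9 'cbd': ·  ←P2
  n10 'e': c→11
  n11 'ec': e→12
  n12 'ece': a→13
  n13 'ecea': d→14
  n14 'ecead': ·  ←P3
  n15 'a': c→21 d→16
  n16 'ad': d→17
  n17 'add': ·  ←P4
  n18 'd': b→19 d→26
  n19 'db': c→20
  n20 'dbc': ·  ←P5
  n21 'ac': a→22
  n22 'aca': c→23
  n23 'acac': a→24
  n24 'acaca': e→25
  n25 'acacae': ·  ←P6
  n26 'dd': ·  ←P7

BFS fail/out derivation:
  fail(1) 'b': from fail(0)=0 chase 'b': 0 ⇒ 0;  out=∅∪out(0)=∅
  fail(7) 'c': from fail(0)=0 chase 'c': 0 ⇒ 0;  out=∅∪out(0)=∅
  fail(10) 'e': from fail(0)=0 chase 'e': 0 ⇒ 0;  out=∅∪out(0)=∅
  fail(15) 'a': from fail(0)=0 chase 'a': 0 ⇒ 0;  out=∅∪out(0)=∅
  fail(18) 'd': from fail(0)=0 chase 'd': 0 ⇒ 0;  out=∅∪out(0)=∅
  fail(2) 'bb': from fail(1)=0 chase 'b': 0 ⇒ 1;  out={0}∪out(1)={0}
  fail(3) 'bd': from fail(1)=0 chase 'd': 0 ⇒ 18;  out=∅∪out(18)=∅
  fail(8) 'cb': from fail(7)=0 chase 'b': 0 ⇒ 1;  out=∅∪out(1)=∅
  fail(11) 'ec': from fail(10)=0 chase 'c': 0 ⇒ 7;  out=∅∪out(7)=∅
  fail(16) 'ad': from fail(15)=0 chase 'd': 0 ⇒ 18;  out=∅∪out(18)=∅
  fail(19) 'db': from fail(18)=0 chase 'b': 0 ⇒ 1;  out=∅∪out(1)=∅
  fail(21) 'ac': from fail(15)=0 chase 'c': 0 ⇒ 7;  out=∅∪out(7)=∅
  fail(26) 'dd': from fail(18)=0 chase 'd': 0 ⇒ 18;  out={7}∪out(18)={7}
  fail(4) 'bde': from fail(3)=18 chase 'e': 18→0 ⇒ 10;  out=∅∪out(10)=∅
  fail(9) 'cbd': from fail(8)=1 chase 'd': 1 ⇒ 3;  out={2}∪out(3)={2}
  fail(12) 'ece': from fail(11)=7 chase 'e': 7→0 ⇒ 10;  out=∅∪out(10)=∅
  fail(17) 'add': from fail(16)=18 chase 'd': 18 ⇒ 26;  out={4}∪out(26)={4,7}
  fail(20) 'dbc': from fail(19)=1 chase 'c': 1→0 ⇒ 7;  out={5}∪out(7)={5}
  fail(22) 'aca': from fail(21)=7 chase 'a': 7→0 ⇒ 15;  out=∅∪out(15)=∅
  fail(5) 'bdec': from fail(4)=10 chase 'c': 10 ⇒ 11;  out=∅∪out(11)=∅
  fail(13) 'ecea': from fail(12)=10 chase 'a': 10→0 ⇒ 15;  out=∅∪out(15)=∅
  fail(23) 'acac': from fail(22)=15 chase 'c': 15 ⇒ 21;  out=∅∪out(21)=∅
  fail(6) 'bdeca': from fail(5)=11 chase 'a': 11→7→0 ⇒ 15;  out={1}∪out(15)={1}
  fail(14) 'ecead': from fail(13)=15 chase 'd': 15 ⇒ 16;  out={3}∪out(16)={3}
  fail(24) 'acaca': from fail(23)=21 chase 'a': 21 ⇒ 22;  out=∅∪out(22)=∅
  fail(25) 'acacae': from fail(24)=22 chase 'e': 22→15→0 ⇒ 10;  out={6}∪out(10)={6}

Scan:
[0] read 'e'  n0⇒n10
[1] read 'e'  n10⇒n10 (fail-walked)
[2] read 'c'  n10⇒n11
[3] read 'e'  n11⇒n12
[4] read 'a'  n12⇒n13
[5] read 'd'  n13⇒n14  → match P3@[1:5]
[6] read 'c'  n14⇒n7 (fail-walked)
[7] read 'c'  n7⇒n7 (fail-walked)
[8] read 'd'  n7⇒n18 (fail-walked)
[9] read 'e'  n18⇒n10 (fail-walked)
[10] read 'c'  n10⇒n11
[11] read 'e'  n11⇒n12
[12] read 'a'  n12⇒n13
[13] read 'd'  n13⇒n14  → match P3@[9:13]
[14] read 'd'  n14⇒n17 (fail-walked)  → match P4@[12:14],P7@[13:14]
[15] read 'a'  n17⇒n15 (fail-walked)
[16] read 'd'  n15⇒n16
[17] read 'd'  n16⇒n17  → match P4@[15:17],P7@[16:17]
[18] read 'b'  n17⇒n19 (fail-walked)
[19] read 'b'  n19⇒n2 (fail-walked)  → match P0@[18:19]
[20] read 'd'  n2⇒n3 (fail-walked)
[21] read 'e'  n3⇒n4
[22] read 'c'  n4⇒n5

Matches: [[5,3],[13,3],[14,4],[14,7],[17,4],[17,7],[19,0]]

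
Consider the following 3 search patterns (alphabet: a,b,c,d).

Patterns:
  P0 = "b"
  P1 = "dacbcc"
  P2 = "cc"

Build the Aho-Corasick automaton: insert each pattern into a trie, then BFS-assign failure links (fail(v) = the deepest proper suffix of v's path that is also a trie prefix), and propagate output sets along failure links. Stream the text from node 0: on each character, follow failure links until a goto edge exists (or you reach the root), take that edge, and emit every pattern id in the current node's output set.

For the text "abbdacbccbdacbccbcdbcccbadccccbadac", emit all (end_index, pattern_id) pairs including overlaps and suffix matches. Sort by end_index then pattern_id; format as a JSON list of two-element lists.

Construct AC machine:
Trie (insert patterns):
  n0 'ε': b→1 c→8 d→2
  n1 'b': ·  [P0 ends]
  n2 'd': a→3
  n3 'da': c→4
  n4 'dac': b→5
  n5 'dacb': c→6
  n6 'dacbc': c→7
  n7 'dacbcc': ·  [P1 ends]
  n8 'c': c→9
  n9 'cc': ·  [P2 ends]

BFS fail/out derivation:
  n1('b'): parent n0 fail=0; on 'b' 0 → fail=0;  out {0}∪∅={0}
  n2('d'): parent n0 fail=0; on 'd' 0 → fail=0;  out ∅∪∅=∅
  n8('c'): parent n0 fail=0; on 'c' 0 → fail=0;  out ∅∪∅=∅
  n3('da'): parent n2 fail=0; on 'a' 0 → fail=0;  out ∅∪∅=∅
  n9('cc'): parent n8 fail=0; on 'c' 0 → fail=8;  out {2}∪∅={2}
  n4('dac'): parent n3 fail=0; on 'c' 0 → fail=8;  out ∅∪∅=∅
  n5('dacb'): parent n4 fail=8; on 'b' 8→0 → fail=1;  out ∅∪{0}={0}
  n6('dacbc'): parent n5 fail=1; on 'c' 1→0 → fail=8;  out ∅∪∅=∅
  n7('dacbcc'): parent n6 fail=8; on 'c' 8 → fail=9;  out {1}∪{2}={1,2}

Text stream:
i=0 'a': node 0→0
i=1 'b': node 0→1  → match P0@[1:1]
i=2 'b': node 1→1 ·f  → match P0@[2:2]
i=3 'd': node 1→2 ·f
i=4 'a': node 2→3
i=5 'c': node 3→4
i=6 'b': node 4→5  → match P0@[6:6]
i=7 'c': node 5→6
i=8 'c': node 6→7  → match P1@[3:8],P2@[7:8]
i=9 'b': node 7→1 ·f  → match P0@[9:9]
i=10 'd': node 1→2 ·f
i=11 'a': node 2→3
i=12 'c': node 3→4
i=13 'b': node 4→5  → match P0@[13:13]
i=14 'c': node 5→6
i=15 'c': node 6→7  → match P1@[10:15],P2@[14:15]
i=16 'b': node 7→1 ·f  → match P0@[16:16]
i=17 'c': node 1→8 ·f
i=18 'd': node 8→2 ·f
i=19 'b': node 2→1 ·f  → match P0@[19:19]
i=20 'c': node 1→8 ·f
i=21 'c': node 8→9  → match P2@[20:21]
i=22 'c': node 9→9 ·f  → match P2@[21:22]
i=23 'b': node 9→1 ·f  → match P0@[23:23]
i=24 'a': node 1→0 ·f
i=25 'd': node 0→2
i=26 'c': node 2→8 ·f
i=27 'c': node 8→9  → match P2@[26:27]
i=28 'c': node 9→9 ·f  → match P2@[27:28]
i=29 'c': node 9→9 ·f  → match P2@[28:29]
i=30 'b': node 9→1 ·f  → match P0@[30:30]
i=31 'a': node 1→0 ·f
i=32 'd': node 0→2
i=33 'a': node 2→3
i=34 'c': node 3→4

Matches: [[1,0],[2,0],[6,0],[8,1],[8,2],[9,0],[13,0],[15,1],[15,2],[16,0],[19,0],[21,2],[22,2],[23,0],[27,2],[28,2],[29,2],[30,0]]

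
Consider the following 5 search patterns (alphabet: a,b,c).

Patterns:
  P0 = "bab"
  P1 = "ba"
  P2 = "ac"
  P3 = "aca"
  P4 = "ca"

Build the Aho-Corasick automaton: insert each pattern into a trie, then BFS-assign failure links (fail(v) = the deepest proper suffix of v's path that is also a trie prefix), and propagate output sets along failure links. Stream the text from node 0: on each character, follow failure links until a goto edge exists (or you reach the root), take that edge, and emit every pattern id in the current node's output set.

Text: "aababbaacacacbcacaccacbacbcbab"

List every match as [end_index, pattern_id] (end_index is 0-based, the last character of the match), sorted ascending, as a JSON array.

Build automaton:
Trie (insert patterns):
  n0 'ε': a→4 b→1 c→7
  n1 'b': a→2
  n2 'ba': b→3  [P1 ends]
  n3 'bab': ·  [P0 ends]
  n4 'a': c→5
  n5 'ac': a→6  [P2 ends]
  n6 'aca': ·  [P3 ends]
  n7 'c': a→8
  n8 'ca': ·  [P4 ends]

BFS fail/out derivation:
  fail(1) 'b': from fail(0)=0 chase 'b': 0 ⇒ 0;  out=∅∪out(0)=∅
  fail(4) 'a': from fail(0)=0 chase 'a': 0 ⇒ 0;  out=∅∪out(0)=∅
  fail(7) 'c': from fail(0)=0 chase 'c': 0 ⇒ 0;  out=∅∪out(0)=∅
  fail(2) 'ba': from fail(1)=0 chase 'a': 0 ⇒ 4;  out={1}∪out(4)={1}
  fail(5) 'ac': from fail(4)=0 chase 'c': 0 ⇒ 7;  out={2}∪out(7)={2}
  fail(8) 'ca': from fail(7)=0 chase 'a': 0 ⇒ 4;  out={4}∪out(4)={4}
  fail(3) 'bab': from fail(2)=4 chase 'b': 4→0 ⇒ 1;  out={0}∪out(1)={0}
  fail(6) 'aca': from fail(5)=7 chase 'a': 7 ⇒ 8;  out={3}∪out(8)={3,4}

Scan:
[0] read 'a'  n0⇒n4
[1] read 'a'  n4⇒n4 (via fail)
[2] read 'b'  n4⇒n1 (via fail)
[3] read 'a'  n1⇒n2  emit P1@[2:3]
[4] read 'b'  n2⇒n3  emit P0@[2:4]
[5] read 'b'  n3⇒n1 (via fail)
[6] read 'a'  n1⇒n2  emit P1@[5:6]
[7] read 'a'  n2⇒n4 (via fail)
[8] read 'c'  n4⇒n5  emit P2@[7:8]
[9] read 'a'  n5⇒n6  emit P3@[7:9],P4@[8:9]
[10] read 'c'  n6⇒n5 (via fail)  emit P2@[9:10]
[11] read 'a'  n5⇒n6  emit P3@[9:11],P4@[10:11]
[12] read 'c'  n6⇒n5 (via fail)  emit P2@[11:12]
[13] read 'b'  n5⇒n1 (via fail)
[14] read 'c'  n1⇒n7 (via fail)
[15] read 'a'  n7⇒n8  emit P4@[14:15]
[16] read 'c'  n8⇒n5 (via fail)  emit P2@[15:16]
[17] read 'a'  n5⇒n6  emit P3@[15:17],P4@[16:17]
[18] read 'c'  n6⇒n5 (via fail)  emit P2@[17:18]
[19] read 'c'  n5⇒n7 (via fail)
[20] read 'a'  n7⇒n8  emit P4@[19:20]
[21] read 'c'  n8⇒n5 (via fail)  emit P2@[20:21]
[22] read 'b'  n5⇒n1 (via fail)
[23] read 'a'  n1⇒n2  emit P1@[22:23]
[24] read 'c'  n2⇒n5 (via fail)  emit P2@[23:24]
[25] read 'b'  n5⇒n1 (via fail)
[26] read 'c'  n1⇒n7 (via fail)
[27] read 'b'  n7⇒n1 (via fail)
[28] read 'a'  n1⇒n2  emit P1@[27:28]
[29] read 'b'  n2⇒n3  emit P0@[27:29]

All matches (sorted): [[3,1],[4,0],[6,1],[8,2],[9,3],[9,4],[10,2],[11,3],[11,4],[12,2],[15,4],[16,2],[17,3],[17,4],[18,2],[20,4],[21,2],[23,1],[24,2],[28,1],[29,0]]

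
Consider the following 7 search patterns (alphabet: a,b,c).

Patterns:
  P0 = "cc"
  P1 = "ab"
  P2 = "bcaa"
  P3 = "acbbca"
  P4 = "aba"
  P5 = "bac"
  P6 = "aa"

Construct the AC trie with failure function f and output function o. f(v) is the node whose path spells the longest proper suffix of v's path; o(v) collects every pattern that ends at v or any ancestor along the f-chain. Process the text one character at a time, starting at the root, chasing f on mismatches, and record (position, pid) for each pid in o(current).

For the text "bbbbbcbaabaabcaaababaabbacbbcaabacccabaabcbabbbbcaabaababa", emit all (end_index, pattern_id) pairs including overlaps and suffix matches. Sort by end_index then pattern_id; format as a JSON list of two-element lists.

Build automaton:
Trie (insert patterns):
  0='ε' goto a→3 b→5 c→1
  1='c' goto c→2
  2='cc' goto ·  [P0 ends]
  3='a' goto a→17 b→4 c→9
  4='ab' goto a→14  [P1 ends]
  5='b' goto a→15 c→6
  6='bc' goto a→7
  7='bca' goto a→8
  8='bcaa' goto ·  [P2 ends]
  9='ac' goto b→10
  10='acb' goto b→11
  11='acbb' goto c→12
  12='acbbc' goto a→13
  13='acbbca' goto ·  [P3 ends]
  14='aba' goto ·  [P4 ends]
  15='ba' goto c→16
  16='bac' goto ·  [P5 ends]
  17='aa' goto ·  [P6 ends]

Failure links (BFS by depth):
  n1('c'): parent n0 fail=0; on 'c' 0 → fail=0;  out ∅∪∅=∅
  n3('a'): parent n0 fail=0; on 'a' 0 → fail=0;  out ∅∪∅=∅
  n5('b'): parent n0 fail=0; on 'b' 0 → fail=0;  out ∅∪∅=∅
  n2('cc'): parent n1 fail=0; on 'c' 0 → fail=1;  out {0}∪∅={0}
  n4('ab'): parent n3 fail=0; on 'b' 0 → fail=5;  out {1}∪∅={1}
  n6('bc'): parent n5 fail=0; on 'c' 0 → fail=1;  out ∅∪∅=∅
  n9('ac'): parent n3 fail=0; on 'c' 0 → fail=1;  out ∅∪∅=∅
  n15('ba'): parent n5 fail=0; on 'a' 0 → fail=3;  out ∅∪∅=∅
  n17('aa'): parent n3 fail=0; on 'a' 0 → fail=3;  out {6}∪∅={6}
  n7('bca'): parent n6 fail=1; on 'a' 1→0 → fail=3;  out ∅∪∅=∅
  n10('acb'): parent n9 fail=1; on 'b' 1→0 → fail=5;  out ∅∪∅=∅
  n14('aba'): parent n4 fail=5; on 'a' 5 → fail=15;  out {4}∪∅={4}
  n16('bac'): parent n15 fail=3; on 'c' 3 → fail=9;  out {5}∪∅={5}
  n8('bcaa'): parent n7 fail=3; on 'a' 3 → fail=17;  out {2}∪{6}={2,6}
  n11('acbb'): parent n10 fail=5; on 'b' 5→0 → fail=5;  out ∅∪∅=∅
  n12('acbbc'): parent n11 fail=5; on 'c' 5 → fail=6;  out ∅∪∅=∅
  n13('acbbca'): parent n12 fail=6; on 'a' 6 → fail=7;  out {3}∪∅={3}

Run:
i=0 'b': node 0→5
i=1 'b': node 5→5 ·f
i=2 'b': node 5→5 ·f
i=3 'b': node 5→5 ·f
i=4 'b': node 5→5 ·f
i=5 'c': node 5→6
i=6 'b': node 6→5 ·f
i=7 'a': node 5→15
i=8 'a': node 15→17 ·f  ** P6@[7:8]
i=9 'b': node 17→4 ·f  ** P1@[8:9]
i=10 'a': node 4→14  ** P4@[8:10]
i=11 'a': node 14→17 ·f  ** P6@[10:11]
i=12 'b': node 17→4 ·f  ** P1@[11:12]
i=13 'c': node 4→6 ·f
i=14 'a': node 6→7
i=15 'a': node 7→8  ** P2@[12:15],P6@[14:15]
i=16 'a': node 8→17 ·f  ** P6@[15:16]
i=17 'b': node 17→4 ·f  ** P1@[16:17]
i=18 'a': node 4→14  ** P4@[16:18]
i=19 'b': node 14→4 ·f  ** P1@[18:19]
i=20 'a': node 4→14  ** P4@[18:20]
i=21 'a': node 14→17 ·f  ** P6@[20:21]
i=22 'b': node 17→4 ·f  ** P1@[21:22]
i=23 'b': node 4→5 ·f
i=24 'a': node 5→15
i=25 'c': node 15→16  ** P5@[23:25]
i=26 'b': node 16→10 ·f
i=27 'b': node 10→11
i=28 'c': node 11→12
i=29 'a': node 12→13  ** P3@[24:29]
i=30 'a': node 13→8 ·f  ** P2@[27:30],P6@[29:30]
i=31 'b': node 8→4 ·f  ** P1@[30:31]
i=32 'a': node 4→14  ** P4@[30:32]
i=33 'c': node 14→16 ·f  ** P5@[31:33]
i=34 'c': node 16→2 ·f  ** P0@[33:34]
i=35 'c': node 2→2 ·f  ** P0@[34:35]
i=36 'a': node 2→3 ·f
i=37 'b': node 3→4  ** P1@[36:37]
i=38 'a': node 4→14  ** P4@[36:38]
i=39 'a': node 14→17 ·f  ** P6@[38:39]
i=40 'b': node 17→4 ·f  ** P1@[39:40]
i=41 'c': node 4→6 ·f
i=42 'b': node 6→5 ·f
i=43 'a': node 5→15
i=44 'b': node 15→4 ·f  ** P1@[43:44]
i=45 'b': node 4→5 ·f
i=46 'b': node 5→5 ·f
i=47 'b': node 5→5 ·f
i=48 'c': node 5→6
i=49 'a': node 6→7
i=50 'a': node 7→8  ** P2@[47:50],P6@[49:50]
i=51 'b': node 8→4 ·f  ** P1@[50:51]
i=52 'a': node 4→14  ** P4@[50:52]
i=53 'a': node 14→17 ·f  ** P6@[52:53]
i=54 'b': node 17→4 ·f  ** P1@[53:54]
i=55 'a': node 4→14  ** P4@[53:55]
i=56 'b': node 14→4 ·f  ** P1@[55:56]
i=57 'a': node 4→14  ** P4@[55:57]

Matches: [[8,6],[9,1],[10,4],[11,6],[12,1],[15,2],[15,6],[16,6],[17,1],[18,4],[19,1],[20,4],[21,6],[22,1],[25,5],[29,3],[30,2],[30,6],[31,1],[32,4],[33,5],[34,0],[35,0],[37,1],[38,4],[39,6],[40,1],[44,1],[50,2],[50,6],[51,1],[52,4],[53,6],[54,1],[55,4],[56,1],[57,4]]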